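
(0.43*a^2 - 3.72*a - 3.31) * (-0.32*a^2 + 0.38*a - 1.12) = -0.1376*a^4 + 1.3538*a^3 - 0.836*a^2 + 2.9086*a + 3.7072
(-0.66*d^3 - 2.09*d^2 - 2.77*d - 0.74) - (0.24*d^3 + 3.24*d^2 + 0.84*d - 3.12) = -0.9*d^3 - 5.33*d^2 - 3.61*d + 2.38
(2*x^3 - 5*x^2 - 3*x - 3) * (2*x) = 4*x^4 - 10*x^3 - 6*x^2 - 6*x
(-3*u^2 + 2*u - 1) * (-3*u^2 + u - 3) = 9*u^4 - 9*u^3 + 14*u^2 - 7*u + 3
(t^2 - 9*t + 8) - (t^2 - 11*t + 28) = 2*t - 20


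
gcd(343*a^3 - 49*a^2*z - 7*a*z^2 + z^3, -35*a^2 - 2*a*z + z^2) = -7*a + z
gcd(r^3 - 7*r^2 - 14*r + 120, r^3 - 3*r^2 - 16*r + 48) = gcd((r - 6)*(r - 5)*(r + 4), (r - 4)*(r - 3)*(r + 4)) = r + 4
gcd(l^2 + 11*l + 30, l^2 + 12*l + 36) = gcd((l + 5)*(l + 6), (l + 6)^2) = l + 6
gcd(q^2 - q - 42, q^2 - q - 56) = 1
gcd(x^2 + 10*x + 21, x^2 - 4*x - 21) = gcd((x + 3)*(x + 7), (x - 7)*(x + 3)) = x + 3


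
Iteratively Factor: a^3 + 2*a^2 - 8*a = (a + 4)*(a^2 - 2*a) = a*(a + 4)*(a - 2)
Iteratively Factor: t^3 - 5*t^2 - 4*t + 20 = (t + 2)*(t^2 - 7*t + 10) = (t - 2)*(t + 2)*(t - 5)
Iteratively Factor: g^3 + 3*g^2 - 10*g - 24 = (g - 3)*(g^2 + 6*g + 8) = (g - 3)*(g + 2)*(g + 4)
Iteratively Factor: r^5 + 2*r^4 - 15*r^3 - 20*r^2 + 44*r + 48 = (r - 2)*(r^4 + 4*r^3 - 7*r^2 - 34*r - 24) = (r - 2)*(r + 4)*(r^3 - 7*r - 6) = (r - 2)*(r + 2)*(r + 4)*(r^2 - 2*r - 3) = (r - 3)*(r - 2)*(r + 2)*(r + 4)*(r + 1)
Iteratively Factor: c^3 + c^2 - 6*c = (c)*(c^2 + c - 6) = c*(c - 2)*(c + 3)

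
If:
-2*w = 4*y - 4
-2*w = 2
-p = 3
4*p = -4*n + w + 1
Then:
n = 3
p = -3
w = -1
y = 3/2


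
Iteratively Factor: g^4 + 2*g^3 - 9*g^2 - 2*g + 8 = (g + 4)*(g^3 - 2*g^2 - g + 2) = (g + 1)*(g + 4)*(g^2 - 3*g + 2) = (g - 2)*(g + 1)*(g + 4)*(g - 1)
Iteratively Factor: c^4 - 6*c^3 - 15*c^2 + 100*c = (c - 5)*(c^3 - c^2 - 20*c) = c*(c - 5)*(c^2 - c - 20) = c*(c - 5)*(c + 4)*(c - 5)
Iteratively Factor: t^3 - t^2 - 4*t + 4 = (t - 1)*(t^2 - 4) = (t - 2)*(t - 1)*(t + 2)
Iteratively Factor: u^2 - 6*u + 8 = (u - 2)*(u - 4)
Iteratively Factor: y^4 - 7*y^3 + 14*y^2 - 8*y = (y - 4)*(y^3 - 3*y^2 + 2*y) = (y - 4)*(y - 1)*(y^2 - 2*y) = (y - 4)*(y - 2)*(y - 1)*(y)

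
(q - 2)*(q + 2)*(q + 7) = q^3 + 7*q^2 - 4*q - 28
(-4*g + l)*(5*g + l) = -20*g^2 + g*l + l^2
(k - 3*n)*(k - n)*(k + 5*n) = k^3 + k^2*n - 17*k*n^2 + 15*n^3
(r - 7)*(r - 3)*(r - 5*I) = r^3 - 10*r^2 - 5*I*r^2 + 21*r + 50*I*r - 105*I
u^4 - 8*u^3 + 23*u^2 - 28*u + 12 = (u - 3)*(u - 2)^2*(u - 1)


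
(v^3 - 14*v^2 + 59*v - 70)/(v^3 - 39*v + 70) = (v - 7)/(v + 7)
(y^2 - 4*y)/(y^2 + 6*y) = (y - 4)/(y + 6)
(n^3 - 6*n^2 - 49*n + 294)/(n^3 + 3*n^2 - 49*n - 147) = (n - 6)/(n + 3)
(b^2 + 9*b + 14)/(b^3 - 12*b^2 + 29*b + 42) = (b^2 + 9*b + 14)/(b^3 - 12*b^2 + 29*b + 42)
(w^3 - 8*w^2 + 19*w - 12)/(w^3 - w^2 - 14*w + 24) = (w^2 - 5*w + 4)/(w^2 + 2*w - 8)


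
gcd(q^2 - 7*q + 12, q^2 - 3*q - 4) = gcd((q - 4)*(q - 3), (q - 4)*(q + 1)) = q - 4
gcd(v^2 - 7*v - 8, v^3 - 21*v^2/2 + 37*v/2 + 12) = v - 8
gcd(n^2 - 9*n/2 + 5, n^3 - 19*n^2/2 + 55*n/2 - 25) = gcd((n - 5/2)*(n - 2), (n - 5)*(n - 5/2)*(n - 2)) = n^2 - 9*n/2 + 5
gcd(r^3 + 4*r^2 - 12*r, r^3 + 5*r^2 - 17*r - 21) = 1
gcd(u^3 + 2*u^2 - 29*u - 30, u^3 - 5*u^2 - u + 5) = u^2 - 4*u - 5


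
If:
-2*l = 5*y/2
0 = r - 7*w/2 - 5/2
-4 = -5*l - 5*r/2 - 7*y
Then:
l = -5*y/4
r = 8/5 - 3*y/10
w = -3*y/35 - 9/35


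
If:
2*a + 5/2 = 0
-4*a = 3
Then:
No Solution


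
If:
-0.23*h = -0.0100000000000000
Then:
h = 0.04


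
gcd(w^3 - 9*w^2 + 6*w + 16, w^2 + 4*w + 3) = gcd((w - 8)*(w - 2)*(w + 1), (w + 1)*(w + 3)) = w + 1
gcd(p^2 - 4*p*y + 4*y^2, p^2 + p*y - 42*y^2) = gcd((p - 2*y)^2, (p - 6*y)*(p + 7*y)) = 1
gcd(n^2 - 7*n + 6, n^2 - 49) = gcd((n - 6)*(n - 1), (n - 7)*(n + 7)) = 1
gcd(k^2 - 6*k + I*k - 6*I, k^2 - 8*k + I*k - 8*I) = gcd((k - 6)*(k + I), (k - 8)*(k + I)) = k + I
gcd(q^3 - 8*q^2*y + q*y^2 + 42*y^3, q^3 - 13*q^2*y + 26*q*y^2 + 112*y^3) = -q^2 + 5*q*y + 14*y^2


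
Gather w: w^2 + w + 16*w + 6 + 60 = w^2 + 17*w + 66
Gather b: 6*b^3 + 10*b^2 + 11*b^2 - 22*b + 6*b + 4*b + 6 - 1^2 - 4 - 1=6*b^3 + 21*b^2 - 12*b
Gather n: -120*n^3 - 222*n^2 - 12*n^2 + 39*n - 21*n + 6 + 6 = -120*n^3 - 234*n^2 + 18*n + 12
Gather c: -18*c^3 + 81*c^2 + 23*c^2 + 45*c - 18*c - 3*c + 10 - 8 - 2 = -18*c^3 + 104*c^2 + 24*c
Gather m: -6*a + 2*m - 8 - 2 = -6*a + 2*m - 10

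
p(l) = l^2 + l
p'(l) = 2*l + 1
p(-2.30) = 2.99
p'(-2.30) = -3.60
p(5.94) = 41.22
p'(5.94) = 12.88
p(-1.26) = 0.33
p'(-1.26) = -1.52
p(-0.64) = -0.23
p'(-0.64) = -0.28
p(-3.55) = 9.05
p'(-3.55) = -6.10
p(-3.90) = 11.31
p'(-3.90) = -6.80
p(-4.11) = 12.78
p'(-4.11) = -7.22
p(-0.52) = -0.25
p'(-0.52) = -0.04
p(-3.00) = 6.00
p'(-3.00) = -5.00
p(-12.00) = 132.00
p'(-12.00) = -23.00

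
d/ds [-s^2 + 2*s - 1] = 2 - 2*s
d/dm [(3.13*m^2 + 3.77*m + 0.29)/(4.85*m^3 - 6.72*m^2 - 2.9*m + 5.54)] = (-15.1805*m^4 - 36.569*m^3 + 12.0379*m^2 + 38.578*m + 21.7268)/(23.5225*m^6 - 65.184*m^5 + 17.0284*m^4 + 92.714*m^3 - 66.0476*m^2 - 32.132*m + 30.6916)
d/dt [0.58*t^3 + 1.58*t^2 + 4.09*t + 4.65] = 1.74*t^2 + 3.16*t + 4.09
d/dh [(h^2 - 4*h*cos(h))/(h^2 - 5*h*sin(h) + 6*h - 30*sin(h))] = (4*h^3*sin(h) + 5*h^3*cos(h) + 19*h^2*sin(h) + 34*h^2*cos(h) - 14*h^2 - 60*h*sin(h) - 120*h + 60*sin(2*h))/((h + 6)^2*(h - 5*sin(h))^2)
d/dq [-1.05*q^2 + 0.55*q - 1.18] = 0.55 - 2.1*q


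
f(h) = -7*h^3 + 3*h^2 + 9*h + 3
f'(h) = -21*h^2 + 6*h + 9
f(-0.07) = 2.39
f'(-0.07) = 8.48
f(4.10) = -392.12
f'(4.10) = -319.41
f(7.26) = -2452.14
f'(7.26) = -1054.30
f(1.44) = 1.28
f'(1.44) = -25.91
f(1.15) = 6.67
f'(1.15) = -11.87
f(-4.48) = 652.30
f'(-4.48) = -439.36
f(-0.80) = 1.30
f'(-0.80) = -9.24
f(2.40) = -54.89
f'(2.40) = -97.56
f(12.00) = -11553.00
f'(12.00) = -2943.00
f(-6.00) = 1569.00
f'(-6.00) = -783.00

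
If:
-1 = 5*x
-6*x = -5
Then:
No Solution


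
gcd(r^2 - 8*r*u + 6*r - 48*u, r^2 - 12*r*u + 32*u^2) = r - 8*u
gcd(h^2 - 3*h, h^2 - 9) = h - 3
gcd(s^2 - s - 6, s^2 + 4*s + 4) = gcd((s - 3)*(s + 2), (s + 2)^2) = s + 2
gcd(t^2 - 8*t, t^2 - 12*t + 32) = t - 8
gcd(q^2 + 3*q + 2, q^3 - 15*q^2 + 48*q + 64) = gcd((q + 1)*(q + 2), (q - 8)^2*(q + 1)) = q + 1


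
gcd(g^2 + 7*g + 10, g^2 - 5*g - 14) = g + 2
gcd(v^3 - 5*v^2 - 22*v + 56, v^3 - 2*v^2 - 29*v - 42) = v - 7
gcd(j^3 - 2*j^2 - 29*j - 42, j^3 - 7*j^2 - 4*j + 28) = j^2 - 5*j - 14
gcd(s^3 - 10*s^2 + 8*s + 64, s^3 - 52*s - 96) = s^2 - 6*s - 16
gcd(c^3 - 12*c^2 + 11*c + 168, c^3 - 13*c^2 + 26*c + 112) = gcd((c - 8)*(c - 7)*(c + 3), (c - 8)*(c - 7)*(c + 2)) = c^2 - 15*c + 56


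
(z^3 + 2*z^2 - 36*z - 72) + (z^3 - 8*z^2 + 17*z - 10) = 2*z^3 - 6*z^2 - 19*z - 82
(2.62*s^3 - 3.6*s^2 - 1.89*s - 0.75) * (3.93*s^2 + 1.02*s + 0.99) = 10.2966*s^5 - 11.4756*s^4 - 8.5059*s^3 - 8.4393*s^2 - 2.6361*s - 0.7425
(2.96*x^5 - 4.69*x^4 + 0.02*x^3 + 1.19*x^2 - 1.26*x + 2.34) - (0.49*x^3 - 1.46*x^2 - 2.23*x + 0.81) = 2.96*x^5 - 4.69*x^4 - 0.47*x^3 + 2.65*x^2 + 0.97*x + 1.53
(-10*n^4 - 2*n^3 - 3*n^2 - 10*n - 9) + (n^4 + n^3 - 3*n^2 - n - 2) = -9*n^4 - n^3 - 6*n^2 - 11*n - 11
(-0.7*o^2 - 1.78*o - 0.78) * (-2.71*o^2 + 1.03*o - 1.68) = 1.897*o^4 + 4.1028*o^3 + 1.4564*o^2 + 2.187*o + 1.3104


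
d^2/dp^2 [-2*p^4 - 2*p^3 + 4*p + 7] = 12*p*(-2*p - 1)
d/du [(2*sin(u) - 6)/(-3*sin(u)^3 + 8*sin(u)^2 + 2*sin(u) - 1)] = 2*(6*sin(u)^3 - 35*sin(u)^2 + 48*sin(u) + 5)*cos(u)/(3*sin(u)^3 - 8*sin(u)^2 - 2*sin(u) + 1)^2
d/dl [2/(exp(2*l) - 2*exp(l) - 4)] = 4*(1 - exp(l))*exp(l)/(-exp(2*l) + 2*exp(l) + 4)^2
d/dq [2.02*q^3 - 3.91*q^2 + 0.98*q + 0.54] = 6.06*q^2 - 7.82*q + 0.98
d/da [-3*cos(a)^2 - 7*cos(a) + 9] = (6*cos(a) + 7)*sin(a)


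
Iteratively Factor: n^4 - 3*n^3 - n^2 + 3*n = (n)*(n^3 - 3*n^2 - n + 3) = n*(n - 1)*(n^2 - 2*n - 3) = n*(n - 3)*(n - 1)*(n + 1)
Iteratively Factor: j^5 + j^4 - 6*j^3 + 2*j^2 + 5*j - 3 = (j - 1)*(j^4 + 2*j^3 - 4*j^2 - 2*j + 3) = (j - 1)^2*(j^3 + 3*j^2 - j - 3) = (j - 1)^2*(j + 1)*(j^2 + 2*j - 3) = (j - 1)^3*(j + 1)*(j + 3)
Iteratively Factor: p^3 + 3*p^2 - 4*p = (p)*(p^2 + 3*p - 4) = p*(p - 1)*(p + 4)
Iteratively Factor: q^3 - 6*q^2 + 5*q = (q - 5)*(q^2 - q) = q*(q - 5)*(q - 1)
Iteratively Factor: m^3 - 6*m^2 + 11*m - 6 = (m - 3)*(m^2 - 3*m + 2) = (m - 3)*(m - 2)*(m - 1)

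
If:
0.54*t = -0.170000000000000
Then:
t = -0.31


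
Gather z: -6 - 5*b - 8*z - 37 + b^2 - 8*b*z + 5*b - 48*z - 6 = b^2 + z*(-8*b - 56) - 49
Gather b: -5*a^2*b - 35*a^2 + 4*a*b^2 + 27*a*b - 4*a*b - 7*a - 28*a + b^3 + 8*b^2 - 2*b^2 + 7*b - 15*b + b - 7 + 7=-35*a^2 - 35*a + b^3 + b^2*(4*a + 6) + b*(-5*a^2 + 23*a - 7)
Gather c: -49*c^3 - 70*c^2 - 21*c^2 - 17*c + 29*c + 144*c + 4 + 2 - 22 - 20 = -49*c^3 - 91*c^2 + 156*c - 36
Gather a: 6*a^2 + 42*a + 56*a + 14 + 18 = 6*a^2 + 98*a + 32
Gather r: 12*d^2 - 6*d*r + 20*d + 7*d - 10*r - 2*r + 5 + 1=12*d^2 + 27*d + r*(-6*d - 12) + 6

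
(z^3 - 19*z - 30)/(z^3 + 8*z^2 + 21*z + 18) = (z - 5)/(z + 3)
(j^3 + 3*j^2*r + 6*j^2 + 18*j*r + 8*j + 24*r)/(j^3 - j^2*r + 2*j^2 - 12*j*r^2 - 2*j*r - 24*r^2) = (-j - 4)/(-j + 4*r)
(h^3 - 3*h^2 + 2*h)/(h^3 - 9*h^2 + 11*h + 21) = h*(h^2 - 3*h + 2)/(h^3 - 9*h^2 + 11*h + 21)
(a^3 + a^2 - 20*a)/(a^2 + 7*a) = (a^2 + a - 20)/(a + 7)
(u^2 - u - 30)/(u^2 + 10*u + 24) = (u^2 - u - 30)/(u^2 + 10*u + 24)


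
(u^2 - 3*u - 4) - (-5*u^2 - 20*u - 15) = 6*u^2 + 17*u + 11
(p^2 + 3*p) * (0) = 0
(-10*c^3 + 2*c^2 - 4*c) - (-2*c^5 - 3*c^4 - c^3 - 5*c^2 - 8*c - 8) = 2*c^5 + 3*c^4 - 9*c^3 + 7*c^2 + 4*c + 8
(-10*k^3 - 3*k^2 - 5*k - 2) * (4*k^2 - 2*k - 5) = -40*k^5 + 8*k^4 + 36*k^3 + 17*k^2 + 29*k + 10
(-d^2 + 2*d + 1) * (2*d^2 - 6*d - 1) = -2*d^4 + 10*d^3 - 9*d^2 - 8*d - 1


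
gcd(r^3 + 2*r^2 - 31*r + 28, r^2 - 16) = r - 4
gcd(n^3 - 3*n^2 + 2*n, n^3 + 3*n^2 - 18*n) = n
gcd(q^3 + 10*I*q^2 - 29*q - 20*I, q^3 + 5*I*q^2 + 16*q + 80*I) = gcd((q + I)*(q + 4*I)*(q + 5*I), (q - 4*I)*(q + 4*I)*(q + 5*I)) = q^2 + 9*I*q - 20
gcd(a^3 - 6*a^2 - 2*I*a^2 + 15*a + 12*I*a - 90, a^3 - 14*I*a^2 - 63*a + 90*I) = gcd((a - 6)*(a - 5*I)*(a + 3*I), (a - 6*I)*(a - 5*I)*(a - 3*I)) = a - 5*I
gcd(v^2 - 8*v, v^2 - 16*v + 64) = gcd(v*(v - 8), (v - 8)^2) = v - 8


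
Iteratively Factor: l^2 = (l)*(l)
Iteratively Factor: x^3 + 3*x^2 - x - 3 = (x - 1)*(x^2 + 4*x + 3) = (x - 1)*(x + 3)*(x + 1)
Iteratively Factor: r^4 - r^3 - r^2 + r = (r - 1)*(r^3 - r) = (r - 1)^2*(r^2 + r) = r*(r - 1)^2*(r + 1)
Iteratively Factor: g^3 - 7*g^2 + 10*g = (g - 2)*(g^2 - 5*g) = (g - 5)*(g - 2)*(g)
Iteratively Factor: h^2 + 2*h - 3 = (h + 3)*(h - 1)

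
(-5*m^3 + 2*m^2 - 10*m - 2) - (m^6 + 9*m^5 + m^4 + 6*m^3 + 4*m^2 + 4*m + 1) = -m^6 - 9*m^5 - m^4 - 11*m^3 - 2*m^2 - 14*m - 3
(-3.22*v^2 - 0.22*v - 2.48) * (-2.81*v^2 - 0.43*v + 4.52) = 9.0482*v^4 + 2.0028*v^3 - 7.491*v^2 + 0.0720000000000001*v - 11.2096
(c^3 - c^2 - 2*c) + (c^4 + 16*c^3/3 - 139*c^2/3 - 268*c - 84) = c^4 + 19*c^3/3 - 142*c^2/3 - 270*c - 84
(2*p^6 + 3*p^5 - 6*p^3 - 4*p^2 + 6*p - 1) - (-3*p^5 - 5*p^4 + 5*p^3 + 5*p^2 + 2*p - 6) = 2*p^6 + 6*p^5 + 5*p^4 - 11*p^3 - 9*p^2 + 4*p + 5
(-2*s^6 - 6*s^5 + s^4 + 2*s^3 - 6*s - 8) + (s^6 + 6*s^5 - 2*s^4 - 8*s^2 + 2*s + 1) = -s^6 - s^4 + 2*s^3 - 8*s^2 - 4*s - 7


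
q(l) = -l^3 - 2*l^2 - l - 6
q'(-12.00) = -385.00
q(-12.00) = 1446.00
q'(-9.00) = -208.00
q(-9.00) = 570.00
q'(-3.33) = -20.95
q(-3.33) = 12.08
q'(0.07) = -1.29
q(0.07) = -6.08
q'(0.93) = -7.31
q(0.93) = -9.46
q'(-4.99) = -55.74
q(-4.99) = 73.44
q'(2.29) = -25.89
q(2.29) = -30.79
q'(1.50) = -13.75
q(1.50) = -15.38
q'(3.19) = -44.29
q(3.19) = -62.00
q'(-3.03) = -16.42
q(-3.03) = 6.49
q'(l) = -3*l^2 - 4*l - 1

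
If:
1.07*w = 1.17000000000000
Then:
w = 1.09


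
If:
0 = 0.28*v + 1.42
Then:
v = -5.07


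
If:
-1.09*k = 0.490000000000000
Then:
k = -0.45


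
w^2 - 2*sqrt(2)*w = w*(w - 2*sqrt(2))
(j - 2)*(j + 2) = j^2 - 4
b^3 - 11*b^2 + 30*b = b*(b - 6)*(b - 5)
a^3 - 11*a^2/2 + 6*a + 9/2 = (a - 3)^2*(a + 1/2)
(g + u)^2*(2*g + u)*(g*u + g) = 2*g^4*u + 2*g^4 + 5*g^3*u^2 + 5*g^3*u + 4*g^2*u^3 + 4*g^2*u^2 + g*u^4 + g*u^3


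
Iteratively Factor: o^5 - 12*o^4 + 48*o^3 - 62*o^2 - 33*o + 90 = (o - 3)*(o^4 - 9*o^3 + 21*o^2 + o - 30) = (o - 5)*(o - 3)*(o^3 - 4*o^2 + o + 6) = (o - 5)*(o - 3)*(o - 2)*(o^2 - 2*o - 3) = (o - 5)*(o - 3)^2*(o - 2)*(o + 1)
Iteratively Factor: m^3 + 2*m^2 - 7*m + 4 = (m + 4)*(m^2 - 2*m + 1) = (m - 1)*(m + 4)*(m - 1)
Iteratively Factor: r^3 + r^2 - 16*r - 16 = (r + 4)*(r^2 - 3*r - 4) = (r + 1)*(r + 4)*(r - 4)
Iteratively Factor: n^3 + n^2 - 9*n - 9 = (n - 3)*(n^2 + 4*n + 3) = (n - 3)*(n + 1)*(n + 3)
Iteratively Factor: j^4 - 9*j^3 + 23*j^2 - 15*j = (j)*(j^3 - 9*j^2 + 23*j - 15) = j*(j - 3)*(j^2 - 6*j + 5) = j*(j - 5)*(j - 3)*(j - 1)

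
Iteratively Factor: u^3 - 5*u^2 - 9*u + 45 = (u + 3)*(u^2 - 8*u + 15) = (u - 3)*(u + 3)*(u - 5)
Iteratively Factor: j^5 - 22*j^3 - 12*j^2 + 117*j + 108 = (j + 3)*(j^4 - 3*j^3 - 13*j^2 + 27*j + 36) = (j + 1)*(j + 3)*(j^3 - 4*j^2 - 9*j + 36) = (j + 1)*(j + 3)^2*(j^2 - 7*j + 12) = (j - 3)*(j + 1)*(j + 3)^2*(j - 4)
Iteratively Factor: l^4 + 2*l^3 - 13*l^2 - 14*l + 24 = (l - 1)*(l^3 + 3*l^2 - 10*l - 24) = (l - 1)*(l + 2)*(l^2 + l - 12) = (l - 1)*(l + 2)*(l + 4)*(l - 3)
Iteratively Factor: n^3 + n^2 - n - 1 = (n + 1)*(n^2 - 1) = (n + 1)^2*(n - 1)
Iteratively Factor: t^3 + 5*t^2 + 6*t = (t)*(t^2 + 5*t + 6) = t*(t + 2)*(t + 3)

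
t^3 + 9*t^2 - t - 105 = (t - 3)*(t + 5)*(t + 7)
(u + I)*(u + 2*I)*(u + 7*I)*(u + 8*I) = u^4 + 18*I*u^3 - 103*u^2 - 198*I*u + 112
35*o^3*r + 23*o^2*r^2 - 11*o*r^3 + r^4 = r*(-7*o + r)*(-5*o + r)*(o + r)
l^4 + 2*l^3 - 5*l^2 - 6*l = l*(l - 2)*(l + 1)*(l + 3)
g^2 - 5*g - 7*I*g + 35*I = (g - 5)*(g - 7*I)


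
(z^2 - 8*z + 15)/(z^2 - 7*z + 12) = (z - 5)/(z - 4)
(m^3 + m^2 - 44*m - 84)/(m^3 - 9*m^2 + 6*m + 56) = (m + 6)/(m - 4)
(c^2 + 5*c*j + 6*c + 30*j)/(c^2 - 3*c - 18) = (c^2 + 5*c*j + 6*c + 30*j)/(c^2 - 3*c - 18)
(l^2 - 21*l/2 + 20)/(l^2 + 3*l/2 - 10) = (l - 8)/(l + 4)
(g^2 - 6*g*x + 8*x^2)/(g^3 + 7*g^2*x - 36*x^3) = (g - 4*x)/(g^2 + 9*g*x + 18*x^2)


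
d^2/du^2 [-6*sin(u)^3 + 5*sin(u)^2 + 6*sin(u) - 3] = 54*sin(u)^3 - 20*sin(u)^2 - 42*sin(u) + 10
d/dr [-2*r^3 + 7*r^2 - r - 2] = -6*r^2 + 14*r - 1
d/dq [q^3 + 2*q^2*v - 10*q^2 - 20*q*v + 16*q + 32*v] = 3*q^2 + 4*q*v - 20*q - 20*v + 16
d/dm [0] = 0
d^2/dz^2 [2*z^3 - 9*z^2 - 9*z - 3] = 12*z - 18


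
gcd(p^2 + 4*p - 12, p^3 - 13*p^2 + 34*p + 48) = 1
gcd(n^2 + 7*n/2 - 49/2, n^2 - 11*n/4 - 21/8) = n - 7/2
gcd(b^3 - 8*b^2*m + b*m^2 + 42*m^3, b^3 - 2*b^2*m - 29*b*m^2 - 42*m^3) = b^2 - 5*b*m - 14*m^2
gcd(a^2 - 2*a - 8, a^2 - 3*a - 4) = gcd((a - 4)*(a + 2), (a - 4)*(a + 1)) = a - 4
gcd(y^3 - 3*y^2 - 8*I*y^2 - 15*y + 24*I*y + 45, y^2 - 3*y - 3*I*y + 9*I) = y^2 + y*(-3 - 3*I) + 9*I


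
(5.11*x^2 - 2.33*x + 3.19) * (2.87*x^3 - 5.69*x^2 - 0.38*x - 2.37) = 14.6657*x^5 - 35.763*x^4 + 20.4712*x^3 - 29.3764*x^2 + 4.3099*x - 7.5603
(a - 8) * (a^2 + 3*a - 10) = a^3 - 5*a^2 - 34*a + 80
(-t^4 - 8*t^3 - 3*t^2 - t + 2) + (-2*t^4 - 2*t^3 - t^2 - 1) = -3*t^4 - 10*t^3 - 4*t^2 - t + 1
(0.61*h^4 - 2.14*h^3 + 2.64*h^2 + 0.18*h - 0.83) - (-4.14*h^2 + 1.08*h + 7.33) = 0.61*h^4 - 2.14*h^3 + 6.78*h^2 - 0.9*h - 8.16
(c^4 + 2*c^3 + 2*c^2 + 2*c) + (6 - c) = c^4 + 2*c^3 + 2*c^2 + c + 6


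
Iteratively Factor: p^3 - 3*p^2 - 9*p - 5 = (p - 5)*(p^2 + 2*p + 1) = (p - 5)*(p + 1)*(p + 1)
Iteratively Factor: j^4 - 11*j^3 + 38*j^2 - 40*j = (j - 5)*(j^3 - 6*j^2 + 8*j) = j*(j - 5)*(j^2 - 6*j + 8) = j*(j - 5)*(j - 2)*(j - 4)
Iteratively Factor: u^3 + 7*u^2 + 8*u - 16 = (u - 1)*(u^2 + 8*u + 16) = (u - 1)*(u + 4)*(u + 4)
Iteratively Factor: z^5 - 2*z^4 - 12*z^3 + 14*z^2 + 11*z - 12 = (z + 1)*(z^4 - 3*z^3 - 9*z^2 + 23*z - 12) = (z + 1)*(z + 3)*(z^3 - 6*z^2 + 9*z - 4) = (z - 1)*(z + 1)*(z + 3)*(z^2 - 5*z + 4) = (z - 1)^2*(z + 1)*(z + 3)*(z - 4)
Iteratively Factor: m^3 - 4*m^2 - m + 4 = (m - 1)*(m^2 - 3*m - 4) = (m - 4)*(m - 1)*(m + 1)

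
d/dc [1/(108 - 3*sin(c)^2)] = 2*sin(c)*cos(c)/(3*(sin(c)^2 - 36)^2)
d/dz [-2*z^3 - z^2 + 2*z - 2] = -6*z^2 - 2*z + 2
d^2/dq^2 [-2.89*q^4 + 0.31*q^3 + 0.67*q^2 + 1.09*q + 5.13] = -34.68*q^2 + 1.86*q + 1.34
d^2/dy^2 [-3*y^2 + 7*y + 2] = -6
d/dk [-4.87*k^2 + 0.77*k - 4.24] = 0.77 - 9.74*k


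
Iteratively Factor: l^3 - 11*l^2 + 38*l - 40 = (l - 4)*(l^2 - 7*l + 10) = (l - 5)*(l - 4)*(l - 2)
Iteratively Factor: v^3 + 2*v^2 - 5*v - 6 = (v + 1)*(v^2 + v - 6) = (v + 1)*(v + 3)*(v - 2)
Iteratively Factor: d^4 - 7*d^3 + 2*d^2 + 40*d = (d)*(d^3 - 7*d^2 + 2*d + 40) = d*(d + 2)*(d^2 - 9*d + 20) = d*(d - 5)*(d + 2)*(d - 4)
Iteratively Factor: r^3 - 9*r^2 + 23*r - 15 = (r - 1)*(r^2 - 8*r + 15) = (r - 3)*(r - 1)*(r - 5)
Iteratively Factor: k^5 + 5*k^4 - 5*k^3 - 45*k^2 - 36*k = (k + 1)*(k^4 + 4*k^3 - 9*k^2 - 36*k) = (k + 1)*(k + 4)*(k^3 - 9*k) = (k + 1)*(k + 3)*(k + 4)*(k^2 - 3*k) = k*(k + 1)*(k + 3)*(k + 4)*(k - 3)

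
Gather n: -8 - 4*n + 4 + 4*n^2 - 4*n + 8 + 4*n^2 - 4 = 8*n^2 - 8*n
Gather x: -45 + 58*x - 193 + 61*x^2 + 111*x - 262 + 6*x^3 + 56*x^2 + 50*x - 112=6*x^3 + 117*x^2 + 219*x - 612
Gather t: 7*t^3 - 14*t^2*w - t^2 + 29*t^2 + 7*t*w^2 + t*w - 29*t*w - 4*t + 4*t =7*t^3 + t^2*(28 - 14*w) + t*(7*w^2 - 28*w)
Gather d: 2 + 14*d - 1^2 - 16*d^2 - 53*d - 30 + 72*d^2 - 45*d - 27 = 56*d^2 - 84*d - 56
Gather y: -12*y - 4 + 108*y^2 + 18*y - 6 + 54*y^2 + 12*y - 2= 162*y^2 + 18*y - 12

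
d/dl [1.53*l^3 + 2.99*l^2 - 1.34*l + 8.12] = 4.59*l^2 + 5.98*l - 1.34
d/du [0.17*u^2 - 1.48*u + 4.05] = 0.34*u - 1.48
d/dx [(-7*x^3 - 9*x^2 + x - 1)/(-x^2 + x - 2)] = (7*x^4 - 14*x^3 + 34*x^2 + 34*x - 1)/(x^4 - 2*x^3 + 5*x^2 - 4*x + 4)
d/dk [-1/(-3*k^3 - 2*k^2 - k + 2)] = (-9*k^2 - 4*k - 1)/(3*k^3 + 2*k^2 + k - 2)^2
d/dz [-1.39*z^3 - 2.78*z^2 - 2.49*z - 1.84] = -4.17*z^2 - 5.56*z - 2.49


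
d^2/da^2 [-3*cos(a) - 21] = 3*cos(a)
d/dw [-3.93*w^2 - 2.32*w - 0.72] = -7.86*w - 2.32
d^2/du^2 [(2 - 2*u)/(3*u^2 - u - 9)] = 4*((u - 1)*(6*u - 1)^2 + (9*u - 4)*(-3*u^2 + u + 9))/(-3*u^2 + u + 9)^3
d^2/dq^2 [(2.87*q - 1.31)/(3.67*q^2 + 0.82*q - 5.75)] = ((4.9086 - 63.1974*q)*(3.67*q^2 + 0.82*q - 5.75) + (2.87*q - 1.31)*(7.34*q + 0.82)*(14.68*q + 1.64))/(3.67*q^2 + 0.82*q - 5.75)^3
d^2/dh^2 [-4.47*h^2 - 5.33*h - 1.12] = -8.94000000000000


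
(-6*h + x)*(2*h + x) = -12*h^2 - 4*h*x + x^2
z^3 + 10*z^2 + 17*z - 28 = (z - 1)*(z + 4)*(z + 7)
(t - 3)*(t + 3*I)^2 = t^3 - 3*t^2 + 6*I*t^2 - 9*t - 18*I*t + 27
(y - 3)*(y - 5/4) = y^2 - 17*y/4 + 15/4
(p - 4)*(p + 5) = p^2 + p - 20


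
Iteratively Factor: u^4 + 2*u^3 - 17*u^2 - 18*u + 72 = (u + 4)*(u^3 - 2*u^2 - 9*u + 18) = (u - 3)*(u + 4)*(u^2 + u - 6) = (u - 3)*(u - 2)*(u + 4)*(u + 3)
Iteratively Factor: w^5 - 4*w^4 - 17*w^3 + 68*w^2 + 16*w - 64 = (w - 4)*(w^4 - 17*w^2 + 16) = (w - 4)*(w + 1)*(w^3 - w^2 - 16*w + 16) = (w - 4)^2*(w + 1)*(w^2 + 3*w - 4) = (w - 4)^2*(w + 1)*(w + 4)*(w - 1)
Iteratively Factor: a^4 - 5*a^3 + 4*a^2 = (a)*(a^3 - 5*a^2 + 4*a) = a^2*(a^2 - 5*a + 4) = a^2*(a - 4)*(a - 1)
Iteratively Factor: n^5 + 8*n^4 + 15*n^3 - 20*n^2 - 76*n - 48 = (n + 3)*(n^4 + 5*n^3 - 20*n - 16) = (n - 2)*(n + 3)*(n^3 + 7*n^2 + 14*n + 8) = (n - 2)*(n + 2)*(n + 3)*(n^2 + 5*n + 4) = (n - 2)*(n + 1)*(n + 2)*(n + 3)*(n + 4)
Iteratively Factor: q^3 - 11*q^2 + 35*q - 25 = (q - 1)*(q^2 - 10*q + 25) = (q - 5)*(q - 1)*(q - 5)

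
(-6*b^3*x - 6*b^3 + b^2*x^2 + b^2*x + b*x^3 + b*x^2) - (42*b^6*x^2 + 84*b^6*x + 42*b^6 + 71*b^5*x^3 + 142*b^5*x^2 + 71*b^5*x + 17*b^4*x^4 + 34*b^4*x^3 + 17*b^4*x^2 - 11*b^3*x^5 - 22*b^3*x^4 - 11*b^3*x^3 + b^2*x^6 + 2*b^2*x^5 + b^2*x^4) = -42*b^6*x^2 - 84*b^6*x - 42*b^6 - 71*b^5*x^3 - 142*b^5*x^2 - 71*b^5*x - 17*b^4*x^4 - 34*b^4*x^3 - 17*b^4*x^2 + 11*b^3*x^5 + 22*b^3*x^4 + 11*b^3*x^3 - 6*b^3*x - 6*b^3 - b^2*x^6 - 2*b^2*x^5 - b^2*x^4 + b^2*x^2 + b^2*x + b*x^3 + b*x^2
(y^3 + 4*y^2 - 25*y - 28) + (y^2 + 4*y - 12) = y^3 + 5*y^2 - 21*y - 40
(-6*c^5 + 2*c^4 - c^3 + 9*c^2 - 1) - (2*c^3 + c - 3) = -6*c^5 + 2*c^4 - 3*c^3 + 9*c^2 - c + 2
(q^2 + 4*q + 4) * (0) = 0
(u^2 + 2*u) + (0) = u^2 + 2*u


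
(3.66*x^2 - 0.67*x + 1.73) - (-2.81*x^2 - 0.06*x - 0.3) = 6.47*x^2 - 0.61*x + 2.03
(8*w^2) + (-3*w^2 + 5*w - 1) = 5*w^2 + 5*w - 1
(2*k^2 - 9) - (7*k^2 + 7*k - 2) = -5*k^2 - 7*k - 7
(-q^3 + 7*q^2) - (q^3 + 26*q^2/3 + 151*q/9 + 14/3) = -2*q^3 - 5*q^2/3 - 151*q/9 - 14/3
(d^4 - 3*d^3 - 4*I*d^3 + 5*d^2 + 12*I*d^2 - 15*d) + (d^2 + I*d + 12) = d^4 - 3*d^3 - 4*I*d^3 + 6*d^2 + 12*I*d^2 - 15*d + I*d + 12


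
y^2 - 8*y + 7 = (y - 7)*(y - 1)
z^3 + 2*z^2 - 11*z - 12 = (z - 3)*(z + 1)*(z + 4)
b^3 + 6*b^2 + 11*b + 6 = (b + 1)*(b + 2)*(b + 3)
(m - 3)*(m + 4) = m^2 + m - 12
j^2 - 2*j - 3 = (j - 3)*(j + 1)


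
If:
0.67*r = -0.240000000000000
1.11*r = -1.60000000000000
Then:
No Solution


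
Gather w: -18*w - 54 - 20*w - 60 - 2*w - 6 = -40*w - 120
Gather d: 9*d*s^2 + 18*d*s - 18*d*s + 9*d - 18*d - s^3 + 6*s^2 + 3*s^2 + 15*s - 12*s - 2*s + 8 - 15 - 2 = d*(9*s^2 - 9) - s^3 + 9*s^2 + s - 9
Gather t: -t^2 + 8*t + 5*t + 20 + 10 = -t^2 + 13*t + 30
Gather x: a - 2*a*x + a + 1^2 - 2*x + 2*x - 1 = -2*a*x + 2*a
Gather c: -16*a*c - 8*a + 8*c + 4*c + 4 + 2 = -8*a + c*(12 - 16*a) + 6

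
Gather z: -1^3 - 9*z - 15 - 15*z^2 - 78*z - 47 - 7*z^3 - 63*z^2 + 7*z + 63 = -7*z^3 - 78*z^2 - 80*z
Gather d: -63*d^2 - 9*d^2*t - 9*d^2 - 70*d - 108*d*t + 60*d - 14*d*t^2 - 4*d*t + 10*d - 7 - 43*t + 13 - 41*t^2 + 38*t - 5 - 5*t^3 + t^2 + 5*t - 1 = d^2*(-9*t - 72) + d*(-14*t^2 - 112*t) - 5*t^3 - 40*t^2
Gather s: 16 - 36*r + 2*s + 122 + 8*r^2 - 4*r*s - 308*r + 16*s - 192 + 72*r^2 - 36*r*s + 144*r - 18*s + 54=80*r^2 - 40*r*s - 200*r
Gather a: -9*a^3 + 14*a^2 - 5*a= -9*a^3 + 14*a^2 - 5*a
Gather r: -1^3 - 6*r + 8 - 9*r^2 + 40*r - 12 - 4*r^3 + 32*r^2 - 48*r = -4*r^3 + 23*r^2 - 14*r - 5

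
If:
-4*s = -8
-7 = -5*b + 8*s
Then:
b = 23/5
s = 2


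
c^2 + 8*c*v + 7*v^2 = (c + v)*(c + 7*v)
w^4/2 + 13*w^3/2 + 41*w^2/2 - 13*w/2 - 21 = (w/2 + 1/2)*(w - 1)*(w + 6)*(w + 7)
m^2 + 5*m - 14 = (m - 2)*(m + 7)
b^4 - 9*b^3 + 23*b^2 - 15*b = b*(b - 5)*(b - 3)*(b - 1)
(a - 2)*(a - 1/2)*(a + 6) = a^3 + 7*a^2/2 - 14*a + 6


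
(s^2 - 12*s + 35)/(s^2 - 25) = (s - 7)/(s + 5)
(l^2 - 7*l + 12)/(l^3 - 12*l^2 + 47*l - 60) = 1/(l - 5)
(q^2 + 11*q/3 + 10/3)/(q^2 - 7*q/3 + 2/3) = (3*q^2 + 11*q + 10)/(3*q^2 - 7*q + 2)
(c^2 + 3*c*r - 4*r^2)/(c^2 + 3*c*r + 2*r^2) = (c^2 + 3*c*r - 4*r^2)/(c^2 + 3*c*r + 2*r^2)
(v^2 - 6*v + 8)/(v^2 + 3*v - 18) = (v^2 - 6*v + 8)/(v^2 + 3*v - 18)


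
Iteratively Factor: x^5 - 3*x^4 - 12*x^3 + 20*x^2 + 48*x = (x)*(x^4 - 3*x^3 - 12*x^2 + 20*x + 48) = x*(x + 2)*(x^3 - 5*x^2 - 2*x + 24) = x*(x - 3)*(x + 2)*(x^2 - 2*x - 8) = x*(x - 3)*(x + 2)^2*(x - 4)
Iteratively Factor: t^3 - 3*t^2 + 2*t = (t)*(t^2 - 3*t + 2) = t*(t - 1)*(t - 2)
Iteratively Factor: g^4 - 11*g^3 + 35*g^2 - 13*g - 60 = (g - 3)*(g^3 - 8*g^2 + 11*g + 20) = (g - 5)*(g - 3)*(g^2 - 3*g - 4) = (g - 5)*(g - 4)*(g - 3)*(g + 1)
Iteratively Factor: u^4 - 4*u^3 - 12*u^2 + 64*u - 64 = (u - 4)*(u^3 - 12*u + 16) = (u - 4)*(u + 4)*(u^2 - 4*u + 4) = (u - 4)*(u - 2)*(u + 4)*(u - 2)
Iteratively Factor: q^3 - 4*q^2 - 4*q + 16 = (q + 2)*(q^2 - 6*q + 8) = (q - 4)*(q + 2)*(q - 2)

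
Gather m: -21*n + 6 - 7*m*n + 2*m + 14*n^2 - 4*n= m*(2 - 7*n) + 14*n^2 - 25*n + 6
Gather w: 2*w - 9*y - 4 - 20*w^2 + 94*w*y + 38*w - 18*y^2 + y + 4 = -20*w^2 + w*(94*y + 40) - 18*y^2 - 8*y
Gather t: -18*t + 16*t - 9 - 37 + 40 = -2*t - 6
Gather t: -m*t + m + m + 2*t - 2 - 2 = 2*m + t*(2 - m) - 4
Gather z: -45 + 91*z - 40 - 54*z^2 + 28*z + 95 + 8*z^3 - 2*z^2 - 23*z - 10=8*z^3 - 56*z^2 + 96*z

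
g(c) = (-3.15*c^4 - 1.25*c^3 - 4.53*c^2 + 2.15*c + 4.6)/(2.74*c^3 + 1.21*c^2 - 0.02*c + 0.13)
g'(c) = (-8.22*c^2 - 2.42*c + 0.02)*(-3.15*c^4 - 1.25*c^3 - 4.53*c^2 + 2.15*c + 4.6)/(2.74*c^3 + 1.21*c^2 - 0.02*c + 0.13)^2 + (-12.6*c^3 - 3.75*c^2 - 9.06*c + 2.15)/(2.74*c^3 + 1.21*c^2 - 0.02*c + 0.13)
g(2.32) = -2.98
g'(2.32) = -1.17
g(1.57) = -1.99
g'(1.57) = -1.63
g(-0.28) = 21.44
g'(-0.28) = 34.11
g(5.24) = -6.23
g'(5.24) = -1.11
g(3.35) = -4.14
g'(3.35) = -1.10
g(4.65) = -5.57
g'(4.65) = -1.11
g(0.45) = 7.16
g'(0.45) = -38.01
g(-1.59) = 3.26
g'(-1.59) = -0.34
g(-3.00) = 4.20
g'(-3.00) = -0.89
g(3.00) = -3.75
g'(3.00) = -1.11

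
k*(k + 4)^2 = k^3 + 8*k^2 + 16*k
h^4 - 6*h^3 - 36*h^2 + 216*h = h*(h - 6)^2*(h + 6)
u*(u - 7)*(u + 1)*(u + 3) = u^4 - 3*u^3 - 25*u^2 - 21*u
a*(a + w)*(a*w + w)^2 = a^4*w^2 + a^3*w^3 + 2*a^3*w^2 + 2*a^2*w^3 + a^2*w^2 + a*w^3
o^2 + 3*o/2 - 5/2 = (o - 1)*(o + 5/2)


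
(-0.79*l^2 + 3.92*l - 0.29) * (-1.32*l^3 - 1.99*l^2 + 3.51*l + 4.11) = 1.0428*l^5 - 3.6023*l^4 - 10.1909*l^3 + 11.0894*l^2 + 15.0933*l - 1.1919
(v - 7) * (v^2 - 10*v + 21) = v^3 - 17*v^2 + 91*v - 147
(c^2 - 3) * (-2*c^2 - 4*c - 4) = -2*c^4 - 4*c^3 + 2*c^2 + 12*c + 12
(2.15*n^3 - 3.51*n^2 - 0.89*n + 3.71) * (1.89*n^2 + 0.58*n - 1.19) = 4.0635*n^5 - 5.3869*n^4 - 6.2764*n^3 + 10.6726*n^2 + 3.2109*n - 4.4149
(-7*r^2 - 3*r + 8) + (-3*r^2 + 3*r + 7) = 15 - 10*r^2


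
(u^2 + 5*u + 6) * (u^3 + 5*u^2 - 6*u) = u^5 + 10*u^4 + 25*u^3 - 36*u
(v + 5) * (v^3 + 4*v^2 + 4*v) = v^4 + 9*v^3 + 24*v^2 + 20*v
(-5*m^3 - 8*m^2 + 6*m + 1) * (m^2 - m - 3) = -5*m^5 - 3*m^4 + 29*m^3 + 19*m^2 - 19*m - 3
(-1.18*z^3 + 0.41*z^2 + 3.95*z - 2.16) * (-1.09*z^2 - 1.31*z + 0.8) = 1.2862*z^5 + 1.0989*z^4 - 5.7866*z^3 - 2.4921*z^2 + 5.9896*z - 1.728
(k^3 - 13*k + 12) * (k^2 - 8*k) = k^5 - 8*k^4 - 13*k^3 + 116*k^2 - 96*k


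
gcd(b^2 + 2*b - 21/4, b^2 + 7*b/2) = b + 7/2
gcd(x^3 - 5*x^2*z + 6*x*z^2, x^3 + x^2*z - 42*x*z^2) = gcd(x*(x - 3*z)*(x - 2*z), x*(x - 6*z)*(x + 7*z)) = x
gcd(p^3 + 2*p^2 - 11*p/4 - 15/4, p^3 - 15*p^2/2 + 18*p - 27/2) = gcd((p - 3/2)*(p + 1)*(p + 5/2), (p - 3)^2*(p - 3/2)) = p - 3/2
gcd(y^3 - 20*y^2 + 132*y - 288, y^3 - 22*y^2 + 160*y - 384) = y^2 - 14*y + 48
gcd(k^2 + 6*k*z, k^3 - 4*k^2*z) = k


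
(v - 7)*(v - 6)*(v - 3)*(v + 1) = v^4 - 15*v^3 + 65*v^2 - 45*v - 126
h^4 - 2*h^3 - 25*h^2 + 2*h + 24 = (h - 6)*(h - 1)*(h + 1)*(h + 4)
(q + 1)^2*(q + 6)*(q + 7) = q^4 + 15*q^3 + 69*q^2 + 97*q + 42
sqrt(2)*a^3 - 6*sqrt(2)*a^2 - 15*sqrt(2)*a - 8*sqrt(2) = (a - 8)*(a + 1)*(sqrt(2)*a + sqrt(2))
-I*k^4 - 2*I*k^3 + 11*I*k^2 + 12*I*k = k*(k - 3)*(k + 4)*(-I*k - I)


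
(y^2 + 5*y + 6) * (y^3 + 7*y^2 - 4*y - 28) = y^5 + 12*y^4 + 37*y^3 - 6*y^2 - 164*y - 168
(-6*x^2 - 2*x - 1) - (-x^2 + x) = -5*x^2 - 3*x - 1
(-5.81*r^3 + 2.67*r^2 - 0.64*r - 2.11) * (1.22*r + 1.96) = -7.0882*r^4 - 8.1302*r^3 + 4.4524*r^2 - 3.8286*r - 4.1356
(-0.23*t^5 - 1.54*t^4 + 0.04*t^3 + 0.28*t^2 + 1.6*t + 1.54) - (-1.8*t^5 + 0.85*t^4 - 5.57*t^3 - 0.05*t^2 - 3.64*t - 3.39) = 1.57*t^5 - 2.39*t^4 + 5.61*t^3 + 0.33*t^2 + 5.24*t + 4.93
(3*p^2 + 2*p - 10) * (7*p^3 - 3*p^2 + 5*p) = 21*p^5 + 5*p^4 - 61*p^3 + 40*p^2 - 50*p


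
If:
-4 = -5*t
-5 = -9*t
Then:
No Solution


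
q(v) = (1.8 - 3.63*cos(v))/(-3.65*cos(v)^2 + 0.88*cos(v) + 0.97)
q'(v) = (1.8 - 3.63*cos(v))*(-7.3*sin(v)*cos(v) + 0.88*sin(v))/(-3.65*cos(v)^2 + 0.88*cos(v) + 0.97)^2 + 3.63*sin(v)/(-3.65*cos(v)^2 + 0.88*cos(v) + 0.97)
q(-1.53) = 1.65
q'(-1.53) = -4.59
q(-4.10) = -5.24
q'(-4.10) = 25.33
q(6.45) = 1.04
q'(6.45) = 0.29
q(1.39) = 1.14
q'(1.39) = 3.06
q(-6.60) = 1.11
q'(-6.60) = -0.64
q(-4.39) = 9.08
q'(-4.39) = 95.29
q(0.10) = 1.02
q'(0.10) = 0.16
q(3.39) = -1.61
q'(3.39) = -0.68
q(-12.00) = 1.42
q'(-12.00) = 2.36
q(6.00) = 1.09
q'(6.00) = -0.55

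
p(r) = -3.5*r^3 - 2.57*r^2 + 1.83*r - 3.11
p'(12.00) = -1571.85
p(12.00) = -6399.23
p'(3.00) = -108.09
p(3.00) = -115.25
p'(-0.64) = 0.82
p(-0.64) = -4.42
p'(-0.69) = 0.38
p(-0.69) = -4.45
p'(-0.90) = -2.05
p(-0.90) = -4.29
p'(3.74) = -164.26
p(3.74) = -215.31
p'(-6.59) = -420.29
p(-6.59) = 874.89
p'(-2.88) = -70.46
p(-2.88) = 53.91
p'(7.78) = -673.71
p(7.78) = -1792.62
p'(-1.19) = -6.92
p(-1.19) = -3.03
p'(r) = -10.5*r^2 - 5.14*r + 1.83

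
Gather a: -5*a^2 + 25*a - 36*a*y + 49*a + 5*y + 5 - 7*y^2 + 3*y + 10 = -5*a^2 + a*(74 - 36*y) - 7*y^2 + 8*y + 15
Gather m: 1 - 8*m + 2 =3 - 8*m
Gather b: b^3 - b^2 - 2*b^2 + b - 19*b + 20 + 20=b^3 - 3*b^2 - 18*b + 40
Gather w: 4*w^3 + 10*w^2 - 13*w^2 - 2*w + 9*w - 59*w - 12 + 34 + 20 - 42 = 4*w^3 - 3*w^2 - 52*w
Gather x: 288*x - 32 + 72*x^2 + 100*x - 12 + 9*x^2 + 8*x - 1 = 81*x^2 + 396*x - 45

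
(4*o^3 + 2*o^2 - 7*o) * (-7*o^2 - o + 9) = -28*o^5 - 18*o^4 + 83*o^3 + 25*o^2 - 63*o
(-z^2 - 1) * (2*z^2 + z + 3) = -2*z^4 - z^3 - 5*z^2 - z - 3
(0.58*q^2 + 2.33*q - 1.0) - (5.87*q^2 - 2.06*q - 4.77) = -5.29*q^2 + 4.39*q + 3.77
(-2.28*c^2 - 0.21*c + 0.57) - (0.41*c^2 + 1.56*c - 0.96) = -2.69*c^2 - 1.77*c + 1.53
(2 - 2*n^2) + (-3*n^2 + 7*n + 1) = -5*n^2 + 7*n + 3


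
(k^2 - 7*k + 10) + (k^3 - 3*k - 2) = k^3 + k^2 - 10*k + 8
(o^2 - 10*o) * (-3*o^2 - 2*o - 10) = -3*o^4 + 28*o^3 + 10*o^2 + 100*o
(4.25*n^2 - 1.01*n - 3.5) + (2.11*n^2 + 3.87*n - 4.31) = 6.36*n^2 + 2.86*n - 7.81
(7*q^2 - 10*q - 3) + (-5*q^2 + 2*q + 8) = 2*q^2 - 8*q + 5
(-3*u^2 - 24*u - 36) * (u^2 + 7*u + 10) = -3*u^4 - 45*u^3 - 234*u^2 - 492*u - 360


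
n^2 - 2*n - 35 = (n - 7)*(n + 5)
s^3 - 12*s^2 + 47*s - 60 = (s - 5)*(s - 4)*(s - 3)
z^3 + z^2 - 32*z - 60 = (z - 6)*(z + 2)*(z + 5)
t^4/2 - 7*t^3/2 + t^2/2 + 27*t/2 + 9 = (t/2 + 1/2)*(t - 6)*(t - 3)*(t + 1)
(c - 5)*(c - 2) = c^2 - 7*c + 10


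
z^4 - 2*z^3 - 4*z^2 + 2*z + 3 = (z - 3)*(z - 1)*(z + 1)^2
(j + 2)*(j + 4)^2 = j^3 + 10*j^2 + 32*j + 32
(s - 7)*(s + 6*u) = s^2 + 6*s*u - 7*s - 42*u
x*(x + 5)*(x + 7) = x^3 + 12*x^2 + 35*x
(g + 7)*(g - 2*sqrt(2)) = g^2 - 2*sqrt(2)*g + 7*g - 14*sqrt(2)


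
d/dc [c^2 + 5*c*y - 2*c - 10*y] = 2*c + 5*y - 2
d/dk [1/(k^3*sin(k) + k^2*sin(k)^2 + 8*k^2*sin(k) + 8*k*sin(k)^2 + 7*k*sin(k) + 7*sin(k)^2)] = (-k^3*cos(k) - 3*k^2*sin(k) - k^2*sin(2*k) - 8*k^2*cos(k) - 2*k*sin(k)^2 - 16*k*sin(k) - 8*k*sin(2*k) - 7*k*cos(k) - 8*sin(k)^2 - 7*sin(k) - 7*sin(2*k))/((k + 1)^2*(k + 7)^2*(k + sin(k))^2*sin(k)^2)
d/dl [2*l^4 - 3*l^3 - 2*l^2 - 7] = l*(8*l^2 - 9*l - 4)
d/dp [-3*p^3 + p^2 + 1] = p*(2 - 9*p)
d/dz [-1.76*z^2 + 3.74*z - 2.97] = 3.74 - 3.52*z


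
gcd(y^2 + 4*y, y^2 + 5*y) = y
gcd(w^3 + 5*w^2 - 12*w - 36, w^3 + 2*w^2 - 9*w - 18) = w^2 - w - 6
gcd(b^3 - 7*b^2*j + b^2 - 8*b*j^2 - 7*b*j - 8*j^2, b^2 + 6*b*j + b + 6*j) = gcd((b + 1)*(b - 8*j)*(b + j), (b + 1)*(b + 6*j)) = b + 1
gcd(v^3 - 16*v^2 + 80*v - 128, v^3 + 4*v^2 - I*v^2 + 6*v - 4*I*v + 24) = 1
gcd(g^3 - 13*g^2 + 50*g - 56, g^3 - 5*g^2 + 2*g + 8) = g^2 - 6*g + 8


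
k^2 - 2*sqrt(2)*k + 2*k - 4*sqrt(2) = (k + 2)*(k - 2*sqrt(2))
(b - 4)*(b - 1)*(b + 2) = b^3 - 3*b^2 - 6*b + 8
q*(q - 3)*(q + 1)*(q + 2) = q^4 - 7*q^2 - 6*q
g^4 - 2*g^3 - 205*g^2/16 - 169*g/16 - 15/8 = (g - 5)*(g + 1/4)*(g + 3/4)*(g + 2)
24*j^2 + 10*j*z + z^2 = (4*j + z)*(6*j + z)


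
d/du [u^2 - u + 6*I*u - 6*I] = 2*u - 1 + 6*I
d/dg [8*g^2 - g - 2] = 16*g - 1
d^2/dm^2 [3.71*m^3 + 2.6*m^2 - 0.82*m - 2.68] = 22.26*m + 5.2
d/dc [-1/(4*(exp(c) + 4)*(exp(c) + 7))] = (2*exp(c) + 11)*exp(c)/(4*(exp(c) + 4)^2*(exp(c) + 7)^2)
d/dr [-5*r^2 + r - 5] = 1 - 10*r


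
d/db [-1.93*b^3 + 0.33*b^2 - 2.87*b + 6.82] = -5.79*b^2 + 0.66*b - 2.87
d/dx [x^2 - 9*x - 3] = 2*x - 9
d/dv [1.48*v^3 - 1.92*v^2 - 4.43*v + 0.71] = 4.44*v^2 - 3.84*v - 4.43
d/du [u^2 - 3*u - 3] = 2*u - 3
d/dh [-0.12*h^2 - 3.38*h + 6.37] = -0.24*h - 3.38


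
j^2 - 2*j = j*(j - 2)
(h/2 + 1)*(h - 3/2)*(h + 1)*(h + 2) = h^4/2 + 7*h^3/4 + h^2/4 - 4*h - 3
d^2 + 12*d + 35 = (d + 5)*(d + 7)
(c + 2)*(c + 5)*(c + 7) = c^3 + 14*c^2 + 59*c + 70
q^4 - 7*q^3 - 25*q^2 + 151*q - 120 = (q - 8)*(q - 3)*(q - 1)*(q + 5)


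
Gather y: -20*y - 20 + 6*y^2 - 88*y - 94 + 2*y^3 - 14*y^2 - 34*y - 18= 2*y^3 - 8*y^2 - 142*y - 132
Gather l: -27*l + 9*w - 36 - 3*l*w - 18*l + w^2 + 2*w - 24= l*(-3*w - 45) + w^2 + 11*w - 60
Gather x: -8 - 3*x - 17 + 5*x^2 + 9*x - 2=5*x^2 + 6*x - 27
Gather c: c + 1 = c + 1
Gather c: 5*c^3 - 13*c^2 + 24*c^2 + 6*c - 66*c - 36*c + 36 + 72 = 5*c^3 + 11*c^2 - 96*c + 108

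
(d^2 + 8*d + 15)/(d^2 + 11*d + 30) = (d + 3)/(d + 6)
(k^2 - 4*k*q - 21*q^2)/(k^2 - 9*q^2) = (-k + 7*q)/(-k + 3*q)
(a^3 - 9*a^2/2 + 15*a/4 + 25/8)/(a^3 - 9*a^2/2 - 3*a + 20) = (a^2 - 2*a - 5/4)/(a^2 - 2*a - 8)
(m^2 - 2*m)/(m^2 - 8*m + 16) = m*(m - 2)/(m^2 - 8*m + 16)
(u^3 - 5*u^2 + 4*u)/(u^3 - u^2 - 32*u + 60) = u*(u^2 - 5*u + 4)/(u^3 - u^2 - 32*u + 60)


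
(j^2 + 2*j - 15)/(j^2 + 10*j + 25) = (j - 3)/(j + 5)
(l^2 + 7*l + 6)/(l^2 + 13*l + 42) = (l + 1)/(l + 7)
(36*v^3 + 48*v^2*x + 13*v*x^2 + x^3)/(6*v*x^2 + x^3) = 6*v^2/x^2 + 7*v/x + 1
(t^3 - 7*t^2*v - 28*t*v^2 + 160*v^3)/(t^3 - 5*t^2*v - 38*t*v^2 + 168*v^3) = (t^2 - 3*t*v - 40*v^2)/(t^2 - t*v - 42*v^2)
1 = 1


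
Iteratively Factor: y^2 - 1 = (y - 1)*(y + 1)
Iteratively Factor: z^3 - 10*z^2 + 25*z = (z - 5)*(z^2 - 5*z) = z*(z - 5)*(z - 5)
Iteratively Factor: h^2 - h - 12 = (h + 3)*(h - 4)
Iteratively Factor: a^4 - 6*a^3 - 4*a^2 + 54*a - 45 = (a - 3)*(a^3 - 3*a^2 - 13*a + 15) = (a - 3)*(a + 3)*(a^2 - 6*a + 5) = (a - 5)*(a - 3)*(a + 3)*(a - 1)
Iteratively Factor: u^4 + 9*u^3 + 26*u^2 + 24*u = (u + 4)*(u^3 + 5*u^2 + 6*u) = (u + 2)*(u + 4)*(u^2 + 3*u) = u*(u + 2)*(u + 4)*(u + 3)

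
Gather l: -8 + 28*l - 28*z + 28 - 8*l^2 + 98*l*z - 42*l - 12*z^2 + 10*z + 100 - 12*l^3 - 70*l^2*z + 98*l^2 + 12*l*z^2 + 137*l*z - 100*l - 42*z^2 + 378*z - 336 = -12*l^3 + l^2*(90 - 70*z) + l*(12*z^2 + 235*z - 114) - 54*z^2 + 360*z - 216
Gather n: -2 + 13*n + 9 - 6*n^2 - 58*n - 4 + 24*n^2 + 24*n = 18*n^2 - 21*n + 3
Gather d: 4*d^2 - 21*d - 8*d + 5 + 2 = 4*d^2 - 29*d + 7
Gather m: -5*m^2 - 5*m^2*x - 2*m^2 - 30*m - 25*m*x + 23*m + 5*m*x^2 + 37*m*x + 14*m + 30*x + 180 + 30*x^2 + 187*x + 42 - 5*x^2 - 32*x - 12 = m^2*(-5*x - 7) + m*(5*x^2 + 12*x + 7) + 25*x^2 + 185*x + 210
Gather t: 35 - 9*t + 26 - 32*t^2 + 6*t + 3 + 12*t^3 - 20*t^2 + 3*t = 12*t^3 - 52*t^2 + 64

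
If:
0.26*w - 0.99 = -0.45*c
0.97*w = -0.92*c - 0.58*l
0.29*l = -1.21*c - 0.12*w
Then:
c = 1.01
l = -5.05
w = 2.07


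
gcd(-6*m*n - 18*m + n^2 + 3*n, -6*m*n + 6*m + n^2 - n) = 6*m - n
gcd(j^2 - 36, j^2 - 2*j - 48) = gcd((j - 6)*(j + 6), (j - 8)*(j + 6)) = j + 6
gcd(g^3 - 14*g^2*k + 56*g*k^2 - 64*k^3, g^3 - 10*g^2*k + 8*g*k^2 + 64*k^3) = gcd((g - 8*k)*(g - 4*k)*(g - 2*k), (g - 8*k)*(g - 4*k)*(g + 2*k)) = g^2 - 12*g*k + 32*k^2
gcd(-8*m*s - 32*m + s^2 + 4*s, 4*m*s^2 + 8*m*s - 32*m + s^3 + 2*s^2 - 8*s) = s + 4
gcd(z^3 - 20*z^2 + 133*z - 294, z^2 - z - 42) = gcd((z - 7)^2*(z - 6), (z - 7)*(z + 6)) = z - 7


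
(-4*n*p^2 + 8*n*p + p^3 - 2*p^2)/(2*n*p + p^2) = (-4*n*p + 8*n + p^2 - 2*p)/(2*n + p)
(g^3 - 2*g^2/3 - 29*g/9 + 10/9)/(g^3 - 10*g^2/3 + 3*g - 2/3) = (g + 5/3)/(g - 1)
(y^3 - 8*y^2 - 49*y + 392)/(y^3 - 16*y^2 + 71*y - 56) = (y + 7)/(y - 1)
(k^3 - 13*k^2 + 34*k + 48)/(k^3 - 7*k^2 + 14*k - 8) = (k^3 - 13*k^2 + 34*k + 48)/(k^3 - 7*k^2 + 14*k - 8)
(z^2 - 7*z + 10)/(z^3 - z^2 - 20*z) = (z - 2)/(z*(z + 4))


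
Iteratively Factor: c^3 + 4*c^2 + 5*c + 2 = (c + 1)*(c^2 + 3*c + 2) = (c + 1)*(c + 2)*(c + 1)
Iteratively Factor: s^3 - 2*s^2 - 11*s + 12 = (s - 1)*(s^2 - s - 12) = (s - 4)*(s - 1)*(s + 3)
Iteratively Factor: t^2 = (t)*(t)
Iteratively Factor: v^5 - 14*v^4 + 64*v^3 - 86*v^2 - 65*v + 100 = (v - 1)*(v^4 - 13*v^3 + 51*v^2 - 35*v - 100) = (v - 5)*(v - 1)*(v^3 - 8*v^2 + 11*v + 20) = (v - 5)^2*(v - 1)*(v^2 - 3*v - 4) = (v - 5)^2*(v - 1)*(v + 1)*(v - 4)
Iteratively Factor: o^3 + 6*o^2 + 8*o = (o)*(o^2 + 6*o + 8) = o*(o + 2)*(o + 4)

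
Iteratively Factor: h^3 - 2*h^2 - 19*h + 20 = (h - 1)*(h^2 - h - 20) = (h - 1)*(h + 4)*(h - 5)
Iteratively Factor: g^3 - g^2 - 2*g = (g)*(g^2 - g - 2) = g*(g + 1)*(g - 2)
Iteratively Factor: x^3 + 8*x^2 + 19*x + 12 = (x + 1)*(x^2 + 7*x + 12) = (x + 1)*(x + 3)*(x + 4)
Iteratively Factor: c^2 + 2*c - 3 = (c + 3)*(c - 1)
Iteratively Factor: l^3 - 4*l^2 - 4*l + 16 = (l - 4)*(l^2 - 4) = (l - 4)*(l - 2)*(l + 2)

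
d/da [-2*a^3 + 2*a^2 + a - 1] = -6*a^2 + 4*a + 1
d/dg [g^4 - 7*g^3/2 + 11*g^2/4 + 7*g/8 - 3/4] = 4*g^3 - 21*g^2/2 + 11*g/2 + 7/8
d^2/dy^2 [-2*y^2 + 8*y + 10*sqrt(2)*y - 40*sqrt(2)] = -4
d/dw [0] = 0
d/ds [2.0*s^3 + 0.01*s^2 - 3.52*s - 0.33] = 6.0*s^2 + 0.02*s - 3.52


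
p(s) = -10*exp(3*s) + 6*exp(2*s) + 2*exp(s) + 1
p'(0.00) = -16.00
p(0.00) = -1.00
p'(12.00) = -129336628543664789.11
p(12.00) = -43112156536093662.63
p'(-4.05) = 0.04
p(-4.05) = 1.04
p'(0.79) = -258.26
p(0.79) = -72.44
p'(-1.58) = 0.66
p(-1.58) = 1.58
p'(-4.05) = 0.04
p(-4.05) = 1.04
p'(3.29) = -571540.01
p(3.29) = -189035.47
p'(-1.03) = 0.88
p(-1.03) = 2.02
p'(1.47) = -2232.40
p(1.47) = -699.50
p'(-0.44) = -1.75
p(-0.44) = 2.11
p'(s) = -30*exp(3*s) + 12*exp(2*s) + 2*exp(s)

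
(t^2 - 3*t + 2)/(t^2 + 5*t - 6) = (t - 2)/(t + 6)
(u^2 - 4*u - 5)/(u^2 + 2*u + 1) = (u - 5)/(u + 1)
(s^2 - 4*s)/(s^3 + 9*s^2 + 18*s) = (s - 4)/(s^2 + 9*s + 18)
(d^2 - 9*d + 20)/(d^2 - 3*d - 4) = (d - 5)/(d + 1)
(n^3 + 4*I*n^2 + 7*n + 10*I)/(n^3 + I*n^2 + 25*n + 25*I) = (n - 2*I)/(n - 5*I)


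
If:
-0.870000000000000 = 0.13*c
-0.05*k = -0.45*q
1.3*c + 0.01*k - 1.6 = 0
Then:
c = -6.69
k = 1030.00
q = 114.44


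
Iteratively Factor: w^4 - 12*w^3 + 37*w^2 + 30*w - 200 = (w - 5)*(w^3 - 7*w^2 + 2*w + 40) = (w - 5)*(w + 2)*(w^2 - 9*w + 20) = (w - 5)*(w - 4)*(w + 2)*(w - 5)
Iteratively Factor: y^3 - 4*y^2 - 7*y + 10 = (y + 2)*(y^2 - 6*y + 5) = (y - 5)*(y + 2)*(y - 1)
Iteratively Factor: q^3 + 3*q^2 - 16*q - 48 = (q + 3)*(q^2 - 16) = (q - 4)*(q + 3)*(q + 4)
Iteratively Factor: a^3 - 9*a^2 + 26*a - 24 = (a - 3)*(a^2 - 6*a + 8) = (a - 4)*(a - 3)*(a - 2)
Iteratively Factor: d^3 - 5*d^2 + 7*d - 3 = (d - 1)*(d^2 - 4*d + 3) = (d - 3)*(d - 1)*(d - 1)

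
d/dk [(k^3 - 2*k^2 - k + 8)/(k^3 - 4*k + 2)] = 2*(k^4 - 3*k^3 - 5*k^2 - 4*k + 15)/(k^6 - 8*k^4 + 4*k^3 + 16*k^2 - 16*k + 4)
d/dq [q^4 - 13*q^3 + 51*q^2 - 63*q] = 4*q^3 - 39*q^2 + 102*q - 63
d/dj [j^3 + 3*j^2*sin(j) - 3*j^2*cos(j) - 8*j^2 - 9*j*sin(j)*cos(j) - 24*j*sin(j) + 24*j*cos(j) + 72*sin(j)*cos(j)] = 3*sqrt(2)*j^2*sin(j + pi/4) + 3*j^2 - 18*j*sin(j) - 30*j*cos(j) - 9*j*cos(2*j) - 16*j - 9*sin(2*j)/2 + 72*cos(2*j) + 24*sqrt(2)*cos(j + pi/4)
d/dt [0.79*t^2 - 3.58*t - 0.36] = 1.58*t - 3.58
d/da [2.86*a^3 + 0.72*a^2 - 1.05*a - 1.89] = 8.58*a^2 + 1.44*a - 1.05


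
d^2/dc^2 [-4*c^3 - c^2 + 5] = -24*c - 2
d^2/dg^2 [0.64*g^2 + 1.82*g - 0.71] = 1.28000000000000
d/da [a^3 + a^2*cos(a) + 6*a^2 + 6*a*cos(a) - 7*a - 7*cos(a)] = -a^2*sin(a) + 3*a^2 - 6*a*sin(a) + 2*a*cos(a) + 12*a + 7*sin(a) + 6*cos(a) - 7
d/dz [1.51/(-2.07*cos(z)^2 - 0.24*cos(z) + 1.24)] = -(6.2514*cos(z) + 0.3624)*sin(z)/(2.07*cos(z)^2 + 0.24*cos(z) - 1.24)^2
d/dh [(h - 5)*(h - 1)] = 2*h - 6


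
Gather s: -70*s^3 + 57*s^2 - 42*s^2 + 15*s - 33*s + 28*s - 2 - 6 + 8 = -70*s^3 + 15*s^2 + 10*s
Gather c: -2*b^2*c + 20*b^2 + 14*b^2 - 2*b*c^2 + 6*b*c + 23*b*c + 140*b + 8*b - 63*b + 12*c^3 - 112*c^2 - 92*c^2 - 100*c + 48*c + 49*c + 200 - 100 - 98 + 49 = 34*b^2 + 85*b + 12*c^3 + c^2*(-2*b - 204) + c*(-2*b^2 + 29*b - 3) + 51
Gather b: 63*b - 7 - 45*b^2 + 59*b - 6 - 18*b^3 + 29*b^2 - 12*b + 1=-18*b^3 - 16*b^2 + 110*b - 12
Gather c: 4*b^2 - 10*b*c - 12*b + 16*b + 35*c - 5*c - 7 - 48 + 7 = 4*b^2 + 4*b + c*(30 - 10*b) - 48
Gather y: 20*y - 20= 20*y - 20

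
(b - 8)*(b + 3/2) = b^2 - 13*b/2 - 12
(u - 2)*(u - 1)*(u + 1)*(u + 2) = u^4 - 5*u^2 + 4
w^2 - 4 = (w - 2)*(w + 2)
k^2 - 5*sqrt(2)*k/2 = k*(k - 5*sqrt(2)/2)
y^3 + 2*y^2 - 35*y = y*(y - 5)*(y + 7)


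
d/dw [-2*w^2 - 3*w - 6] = -4*w - 3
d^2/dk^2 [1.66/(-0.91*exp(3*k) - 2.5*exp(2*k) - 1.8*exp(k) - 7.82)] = (-1.66*(2.73*exp(2*k) + 5.0*exp(k) + 1.8)*(5.46*exp(2*k) + 10.0*exp(k) + 3.6)*exp(k) + (13.5954*exp(2*k) + 16.6*exp(k) + 2.988)*(0.91*exp(3*k) + 2.5*exp(2*k) + 1.8*exp(k) + 7.82))*exp(k)/(0.91*exp(3*k) + 2.5*exp(2*k) + 1.8*exp(k) + 7.82)^3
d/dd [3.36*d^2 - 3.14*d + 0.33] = 6.72*d - 3.14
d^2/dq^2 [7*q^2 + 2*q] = 14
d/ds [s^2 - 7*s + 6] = 2*s - 7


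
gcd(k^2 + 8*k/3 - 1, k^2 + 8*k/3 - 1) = k^2 + 8*k/3 - 1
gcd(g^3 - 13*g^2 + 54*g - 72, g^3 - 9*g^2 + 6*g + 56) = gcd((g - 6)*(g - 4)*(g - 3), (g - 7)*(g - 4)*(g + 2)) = g - 4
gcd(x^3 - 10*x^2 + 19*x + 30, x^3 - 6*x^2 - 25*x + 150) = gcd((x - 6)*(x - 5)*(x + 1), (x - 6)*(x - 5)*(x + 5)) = x^2 - 11*x + 30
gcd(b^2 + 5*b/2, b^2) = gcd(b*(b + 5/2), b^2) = b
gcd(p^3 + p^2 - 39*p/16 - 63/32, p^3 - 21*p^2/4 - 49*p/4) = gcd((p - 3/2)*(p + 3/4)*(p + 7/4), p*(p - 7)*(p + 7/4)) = p + 7/4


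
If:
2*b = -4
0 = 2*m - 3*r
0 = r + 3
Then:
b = -2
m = -9/2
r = -3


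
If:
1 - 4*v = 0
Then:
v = 1/4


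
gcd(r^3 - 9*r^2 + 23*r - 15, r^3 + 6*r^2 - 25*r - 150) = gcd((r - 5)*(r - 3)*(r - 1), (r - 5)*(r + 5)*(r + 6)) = r - 5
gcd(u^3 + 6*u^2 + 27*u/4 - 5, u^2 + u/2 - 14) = u + 4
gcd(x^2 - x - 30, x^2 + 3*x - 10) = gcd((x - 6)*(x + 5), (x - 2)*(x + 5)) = x + 5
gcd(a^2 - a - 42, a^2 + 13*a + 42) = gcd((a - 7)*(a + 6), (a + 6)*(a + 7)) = a + 6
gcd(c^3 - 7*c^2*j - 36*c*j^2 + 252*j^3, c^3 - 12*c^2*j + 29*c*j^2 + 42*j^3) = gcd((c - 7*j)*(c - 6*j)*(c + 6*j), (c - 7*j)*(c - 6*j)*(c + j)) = c^2 - 13*c*j + 42*j^2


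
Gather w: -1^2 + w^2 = w^2 - 1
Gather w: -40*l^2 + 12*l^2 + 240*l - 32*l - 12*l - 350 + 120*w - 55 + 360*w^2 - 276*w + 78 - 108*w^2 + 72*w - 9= -28*l^2 + 196*l + 252*w^2 - 84*w - 336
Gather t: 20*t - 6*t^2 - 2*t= -6*t^2 + 18*t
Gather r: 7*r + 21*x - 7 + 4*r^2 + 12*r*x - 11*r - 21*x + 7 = 4*r^2 + r*(12*x - 4)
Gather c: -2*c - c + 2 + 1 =3 - 3*c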